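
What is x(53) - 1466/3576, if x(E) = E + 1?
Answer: 95819/1788 ≈ 53.590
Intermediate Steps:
x(E) = 1 + E
x(53) - 1466/3576 = (1 + 53) - 1466/3576 = 54 - 1466/3576 = 54 - 1*733/1788 = 54 - 733/1788 = 95819/1788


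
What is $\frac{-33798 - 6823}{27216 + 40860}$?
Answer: $- \frac{40621}{68076} \approx -0.5967$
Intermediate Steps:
$\frac{-33798 - 6823}{27216 + 40860} = - \frac{40621}{68076}$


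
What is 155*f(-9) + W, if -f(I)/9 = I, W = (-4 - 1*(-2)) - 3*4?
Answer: 12541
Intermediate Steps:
W = -14 (W = (-4 + 2) - 12 = -2 - 12 = -14)
f(I) = -9*I
155*f(-9) + W = 155*(-9*(-9)) - 14 = 155*81 - 14 = 12555 - 14 = 12541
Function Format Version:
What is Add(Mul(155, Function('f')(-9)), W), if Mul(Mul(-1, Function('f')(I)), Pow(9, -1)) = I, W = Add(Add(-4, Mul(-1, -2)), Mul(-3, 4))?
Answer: 12541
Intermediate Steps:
W = -14 (W = Add(Add(-4, 2), -12) = Add(-2, -12) = -14)
Function('f')(I) = Mul(-9, I)
Add(Mul(155, Function('f')(-9)), W) = Add(Mul(155, Mul(-9, -9)), -14) = Add(Mul(155, 81), -14) = Add(12555, -14) = 12541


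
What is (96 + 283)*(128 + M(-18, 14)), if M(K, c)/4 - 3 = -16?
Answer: 28804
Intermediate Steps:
M(K, c) = -52 (M(K, c) = 12 + 4*(-16) = 12 - 64 = -52)
(96 + 283)*(128 + M(-18, 14)) = (96 + 283)*(128 - 52) = 379*76 = 28804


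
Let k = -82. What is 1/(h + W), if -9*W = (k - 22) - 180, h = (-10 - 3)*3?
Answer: -9/67 ≈ -0.13433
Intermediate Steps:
h = -39 (h = -13*3 = -39)
W = 284/9 (W = -((-82 - 22) - 180)/9 = -(-104 - 180)/9 = -1/9*(-284) = 284/9 ≈ 31.556)
1/(h + W) = 1/(-39 + 284/9) = 1/(-67/9) = -9/67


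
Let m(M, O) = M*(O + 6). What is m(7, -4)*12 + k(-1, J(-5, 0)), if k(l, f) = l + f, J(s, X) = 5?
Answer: 172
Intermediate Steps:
m(M, O) = M*(6 + O)
k(l, f) = f + l
m(7, -4)*12 + k(-1, J(-5, 0)) = (7*(6 - 4))*12 + (5 - 1) = (7*2)*12 + 4 = 14*12 + 4 = 168 + 4 = 172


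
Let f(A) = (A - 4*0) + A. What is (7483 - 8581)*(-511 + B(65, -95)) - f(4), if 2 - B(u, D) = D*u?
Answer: -6221276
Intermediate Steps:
B(u, D) = 2 - D*u
f(A) = 2*A (f(A) = (A + 0) + A = A + A = 2*A)
(7483 - 8581)*(-511 + B(65, -95)) - f(4) = (7483 - 8581)*(-511 + (2 - 1*(-95)*65)) - 2*4 = -1098*(-511 + (2 + 6175)) - 1*8 = -1098*(-511 + 6177) - 8 = -1098*5666 - 8 = -6221268 - 8 = -6221276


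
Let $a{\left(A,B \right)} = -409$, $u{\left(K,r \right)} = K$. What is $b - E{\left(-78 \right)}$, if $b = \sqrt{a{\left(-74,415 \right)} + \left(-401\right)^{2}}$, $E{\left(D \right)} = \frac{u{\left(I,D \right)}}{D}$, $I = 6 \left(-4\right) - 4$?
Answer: $- \frac{14}{39} + 2 \sqrt{40098} \approx 400.13$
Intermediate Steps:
$I = -28$ ($I = -24 - 4 = -28$)
$E{\left(D \right)} = - \frac{28}{D}$
$b = 2 \sqrt{40098}$ ($b = \sqrt{-409 + \left(-401\right)^{2}} = \sqrt{-409 + 160801} = \sqrt{160392} = 2 \sqrt{40098} \approx 400.49$)
$b - E{\left(-78 \right)} = 2 \sqrt{40098} - - \frac{28}{-78} = 2 \sqrt{40098} - \left(-28\right) \left(- \frac{1}{78}\right) = 2 \sqrt{40098} - \frac{14}{39} = - \frac{14}{39} + 2 \sqrt{40098}$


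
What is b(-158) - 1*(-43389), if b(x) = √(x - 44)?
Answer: 43389 + I*√202 ≈ 43389.0 + 14.213*I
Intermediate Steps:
b(x) = √(-44 + x)
b(-158) - 1*(-43389) = √(-44 - 158) - 1*(-43389) = √(-202) + 43389 = I*√202 + 43389 = 43389 + I*√202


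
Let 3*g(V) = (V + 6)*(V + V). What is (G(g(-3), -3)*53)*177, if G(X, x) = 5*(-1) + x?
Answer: -75048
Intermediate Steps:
g(V) = 2*V*(6 + V)/3 (g(V) = ((V + 6)*(V + V))/3 = ((6 + V)*(2*V))/3 = (2*V*(6 + V))/3 = 2*V*(6 + V)/3)
G(X, x) = -5 + x
(G(g(-3), -3)*53)*177 = ((-5 - 3)*53)*177 = -8*53*177 = -424*177 = -75048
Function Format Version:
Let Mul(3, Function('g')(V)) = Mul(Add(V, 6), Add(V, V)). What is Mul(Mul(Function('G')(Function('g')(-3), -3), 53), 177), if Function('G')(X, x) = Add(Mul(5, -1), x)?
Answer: -75048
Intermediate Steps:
Function('g')(V) = Mul(Rational(2, 3), V, Add(6, V)) (Function('g')(V) = Mul(Rational(1, 3), Mul(Add(V, 6), Add(V, V))) = Mul(Rational(1, 3), Mul(Add(6, V), Mul(2, V))) = Mul(Rational(1, 3), Mul(2, V, Add(6, V))) = Mul(Rational(2, 3), V, Add(6, V)))
Function('G')(X, x) = Add(-5, x)
Mul(Mul(Function('G')(Function('g')(-3), -3), 53), 177) = Mul(Mul(Add(-5, -3), 53), 177) = Mul(Mul(-8, 53), 177) = Mul(-424, 177) = -75048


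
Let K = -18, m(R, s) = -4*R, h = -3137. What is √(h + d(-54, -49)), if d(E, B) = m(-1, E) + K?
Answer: I*√3151 ≈ 56.134*I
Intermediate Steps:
d(E, B) = -14 (d(E, B) = -4*(-1) - 18 = 4 - 18 = -14)
√(h + d(-54, -49)) = √(-3137 - 14) = √(-3151) = I*√3151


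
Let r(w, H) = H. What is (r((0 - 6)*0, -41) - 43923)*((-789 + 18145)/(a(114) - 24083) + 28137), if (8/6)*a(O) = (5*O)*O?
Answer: -7623914623880/6163 ≈ -1.2370e+9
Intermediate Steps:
a(O) = 15*O²/4 (a(O) = 3*((5*O)*O)/4 = 3*(5*O²)/4 = 15*O²/4)
(r((0 - 6)*0, -41) - 43923)*((-789 + 18145)/(a(114) - 24083) + 28137) = (-41 - 43923)*((-789 + 18145)/((15/4)*114² - 24083) + 28137) = -43964*(17356/((15/4)*12996 - 24083) + 28137) = -43964*(17356/(48735 - 24083) + 28137) = -43964*(17356/24652 + 28137) = -43964*(17356*(1/24652) + 28137) = -43964*(4339/6163 + 28137) = -43964*173412670/6163 = -7623914623880/6163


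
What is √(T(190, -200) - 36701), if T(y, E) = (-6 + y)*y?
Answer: I*√1741 ≈ 41.725*I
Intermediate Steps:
T(y, E) = y*(-6 + y)
√(T(190, -200) - 36701) = √(190*(-6 + 190) - 36701) = √(190*184 - 36701) = √(34960 - 36701) = √(-1741) = I*√1741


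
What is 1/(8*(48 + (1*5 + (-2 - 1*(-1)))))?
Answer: 1/416 ≈ 0.0024038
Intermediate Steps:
1/(8*(48 + (1*5 + (-2 - 1*(-1))))) = 1/(8*(48 + (5 + (-2 + 1)))) = 1/(8*(48 + (5 - 1))) = 1/(8*(48 + 4)) = 1/(8*52) = 1/416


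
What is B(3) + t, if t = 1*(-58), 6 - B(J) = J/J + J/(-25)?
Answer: -1322/25 ≈ -52.880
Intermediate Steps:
B(J) = 5 + J/25 (B(J) = 6 - (J/J + J/(-25)) = 6 - (1 + J*(-1/25)) = 6 - (1 - J/25) = 6 + (-1 + J/25) = 5 + J/25)
t = -58
B(3) + t = (5 + (1/25)*3) - 58 = (5 + 3/25) - 58 = 128/25 - 58 = -1322/25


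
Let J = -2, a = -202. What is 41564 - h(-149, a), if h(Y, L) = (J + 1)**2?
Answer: 41563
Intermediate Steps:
h(Y, L) = 1 (h(Y, L) = (-2 + 1)**2 = (-1)**2 = 1)
41564 - h(-149, a) = 41564 - 1*1 = 41564 - 1 = 41563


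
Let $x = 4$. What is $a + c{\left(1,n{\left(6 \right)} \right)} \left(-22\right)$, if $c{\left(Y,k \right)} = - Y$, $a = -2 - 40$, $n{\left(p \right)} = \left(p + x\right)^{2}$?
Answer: $-20$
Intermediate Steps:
$n{\left(p \right)} = \left(4 + p\right)^{2}$ ($n{\left(p \right)} = \left(p + 4\right)^{2} = \left(4 + p\right)^{2}$)
$a = -42$ ($a = -2 - 40 = -42$)
$a + c{\left(1,n{\left(6 \right)} \right)} \left(-22\right) = -42 + \left(-1\right) 1 \left(-22\right) = -42 - -22 = -42 + 22 = -20$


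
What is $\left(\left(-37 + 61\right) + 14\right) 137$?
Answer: $5206$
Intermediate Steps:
$\left(\left(-37 + 61\right) + 14\right) 137 = \left(24 + 14\right) 137 = 38 \cdot 137 = 5206$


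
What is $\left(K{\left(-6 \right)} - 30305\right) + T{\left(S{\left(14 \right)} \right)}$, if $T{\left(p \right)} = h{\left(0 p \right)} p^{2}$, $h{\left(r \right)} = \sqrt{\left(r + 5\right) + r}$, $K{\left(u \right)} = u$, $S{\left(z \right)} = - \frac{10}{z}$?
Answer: $-30311 + \frac{25 \sqrt{5}}{49} \approx -30310.0$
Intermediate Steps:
$h{\left(r \right)} = \sqrt{5 + 2 r}$ ($h{\left(r \right)} = \sqrt{\left(5 + r\right) + r} = \sqrt{5 + 2 r}$)
$T{\left(p \right)} = \sqrt{5} p^{2}$ ($T{\left(p \right)} = \sqrt{5 + 2 \cdot 0 p} p^{2} = \sqrt{5 + 2 \cdot 0} p^{2} = \sqrt{5 + 0} p^{2} = \sqrt{5} p^{2}$)
$\left(K{\left(-6 \right)} - 30305\right) + T{\left(S{\left(14 \right)} \right)} = \left(-6 - 30305\right) + \sqrt{5} \left(- \frac{10}{14}\right)^{2} = -30311 + \sqrt{5} \left(\left(-10\right) \frac{1}{14}\right)^{2} = -30311 + \sqrt{5} \left(- \frac{5}{7}\right)^{2} = -30311 + \sqrt{5} \cdot \frac{25}{49} = -30311 + \frac{25 \sqrt{5}}{49}$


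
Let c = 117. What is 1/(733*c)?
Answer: 1/85761 ≈ 1.1660e-5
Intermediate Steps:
1/(733*c) = 1/(733*117) = (1/733)*(1/117) = 1/85761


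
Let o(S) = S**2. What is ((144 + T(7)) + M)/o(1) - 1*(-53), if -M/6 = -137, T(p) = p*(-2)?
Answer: 1005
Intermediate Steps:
T(p) = -2*p
M = 822 (M = -6*(-137) = 822)
((144 + T(7)) + M)/o(1) - 1*(-53) = ((144 - 2*7) + 822)/(1**2) - 1*(-53) = ((144 - 14) + 822)/1 + 53 = (130 + 822)*1 + 53 = 952*1 + 53 = 952 + 53 = 1005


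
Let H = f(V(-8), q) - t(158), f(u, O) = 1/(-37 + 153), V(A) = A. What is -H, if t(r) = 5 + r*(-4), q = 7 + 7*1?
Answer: -72733/116 ≈ -627.01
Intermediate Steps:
q = 14 (q = 7 + 7 = 14)
t(r) = 5 - 4*r
f(u, O) = 1/116
H = 72733/116 (H = 1/116 - (5 - 4*158) = 1/116 - (5 - 632) = 1/116 - 1*(-627) = 1/116 + 627 = 72733/116 ≈ 627.01)
-H = -1*72733/116 = -72733/116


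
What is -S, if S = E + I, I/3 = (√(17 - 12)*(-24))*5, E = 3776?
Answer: -3776 + 360*√5 ≈ -2971.0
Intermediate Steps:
I = -360*√5 (I = 3*((√(17 - 12)*(-24))*5) = 3*((√5*(-24))*5) = 3*(-24*√5*5) = 3*(-120*√5) = -360*√5 ≈ -804.98)
S = 3776 - 360*√5 ≈ 2971.0
-S = -(3776 - 360*√5) = -3776 + 360*√5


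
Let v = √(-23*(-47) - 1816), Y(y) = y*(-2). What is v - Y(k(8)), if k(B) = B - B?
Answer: 7*I*√15 ≈ 27.111*I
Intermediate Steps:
k(B) = 0
Y(y) = -2*y
v = 7*I*√15 (v = √(1081 - 1816) = √(-735) = 7*I*√15 ≈ 27.111*I)
v - Y(k(8)) = 7*I*√15 - (-2)*0 = 7*I*√15 - 1*0 = 7*I*√15 + 0 = 7*I*√15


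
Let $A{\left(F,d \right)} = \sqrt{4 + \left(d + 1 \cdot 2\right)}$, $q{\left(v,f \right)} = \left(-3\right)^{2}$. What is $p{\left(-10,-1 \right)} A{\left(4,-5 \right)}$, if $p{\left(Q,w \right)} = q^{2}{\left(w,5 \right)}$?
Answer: $81$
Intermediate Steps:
$q{\left(v,f \right)} = 9$
$A{\left(F,d \right)} = \sqrt{6 + d}$ ($A{\left(F,d \right)} = \sqrt{4 + \left(d + 2\right)} = \sqrt{4 + \left(2 + d\right)} = \sqrt{6 + d}$)
$p{\left(Q,w \right)} = 81$ ($p{\left(Q,w \right)} = 9^{2} = 81$)
$p{\left(-10,-1 \right)} A{\left(4,-5 \right)} = 81 \sqrt{6 - 5} = 81 \sqrt{1} = 81 \cdot 1 = 81$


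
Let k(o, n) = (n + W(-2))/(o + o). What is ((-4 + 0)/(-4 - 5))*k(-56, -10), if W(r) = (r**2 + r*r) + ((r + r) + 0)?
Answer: 1/42 ≈ 0.023810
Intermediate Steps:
W(r) = 2*r + 2*r**2 (W(r) = (r**2 + r**2) + (2*r + 0) = 2*r**2 + 2*r = 2*r + 2*r**2)
k(o, n) = (4 + n)/(2*o) (k(o, n) = (n + 2*(-2)*(1 - 2))/(o + o) = (n + 2*(-2)*(-1))/((2*o)) = (n + 4)*(1/(2*o)) = (4 + n)*(1/(2*o)) = (4 + n)/(2*o))
((-4 + 0)/(-4 - 5))*k(-56, -10) = ((-4 + 0)/(-4 - 5))*((1/2)*(4 - 10)/(-56)) = (-4/(-9))*((1/2)*(-1/56)*(-6)) = -4*(-1/9)*(3/56) = (4/9)*(3/56) = 1/42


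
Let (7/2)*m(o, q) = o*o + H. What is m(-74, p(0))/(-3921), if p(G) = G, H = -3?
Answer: -10946/27447 ≈ -0.39881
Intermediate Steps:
m(o, q) = -6/7 + 2*o**2/7 (m(o, q) = 2*(o*o - 3)/7 = 2*(o**2 - 3)/7 = 2*(-3 + o**2)/7 = -6/7 + 2*o**2/7)
m(-74, p(0))/(-3921) = (-6/7 + (2/7)*(-74)**2)/(-3921) = (-6/7 + (2/7)*5476)*(-1/3921) = (-6/7 + 10952/7)*(-1/3921) = (10946/7)*(-1/3921) = -10946/27447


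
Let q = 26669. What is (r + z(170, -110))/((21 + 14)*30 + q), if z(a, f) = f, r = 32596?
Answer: 32486/27719 ≈ 1.1720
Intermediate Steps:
(r + z(170, -110))/((21 + 14)*30 + q) = (32596 - 110)/((21 + 14)*30 + 26669) = 32486/(35*30 + 26669) = 32486/(1050 + 26669) = 32486/27719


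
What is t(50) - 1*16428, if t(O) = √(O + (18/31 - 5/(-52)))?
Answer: -16428 + √32921473/806 ≈ -16421.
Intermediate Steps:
t(O) = √(1091/1612 + O) (t(O) = √(O + (18*(1/31) - 5*(-1/52))) = √(O + (18/31 + 5/52)) = √(O + 1091/1612) = √(1091/1612 + O))
t(50) - 1*16428 = √(439673 + 649636*50)/806 - 1*16428 = √(439673 + 32481800)/806 - 16428 = √32921473/806 - 16428 = -16428 + √32921473/806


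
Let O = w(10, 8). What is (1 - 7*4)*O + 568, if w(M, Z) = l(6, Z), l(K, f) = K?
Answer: 406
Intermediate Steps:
w(M, Z) = 6
O = 6
(1 - 7*4)*O + 568 = (1 - 7*4)*6 + 568 = (1 - 28)*6 + 568 = -27*6 + 568 = -162 + 568 = 406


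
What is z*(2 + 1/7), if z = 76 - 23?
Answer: 795/7 ≈ 113.57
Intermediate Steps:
z = 53
z*(2 + 1/7) = 53*(2 + 1/7) = 53*(15/7) = 795/7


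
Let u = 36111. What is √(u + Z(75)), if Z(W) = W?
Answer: √36186 ≈ 190.23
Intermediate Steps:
√(u + Z(75)) = √(36111 + 75) = √36186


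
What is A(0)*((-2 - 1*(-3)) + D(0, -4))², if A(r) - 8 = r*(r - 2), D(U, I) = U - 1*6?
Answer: 200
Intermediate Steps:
D(U, I) = -6 + U (D(U, I) = U - 6 = -6 + U)
A(r) = 8 + r*(-2 + r) (A(r) = 8 + r*(r - 2) = 8 + r*(-2 + r))
A(0)*((-2 - 1*(-3)) + D(0, -4))² = (8 + 0² - 2*0)*((-2 - 1*(-3)) + (-6 + 0))² = (8 + 0 + 0)*((-2 + 3) - 6)² = 8*(1 - 6)² = 8*(-5)² = 8*25 = 200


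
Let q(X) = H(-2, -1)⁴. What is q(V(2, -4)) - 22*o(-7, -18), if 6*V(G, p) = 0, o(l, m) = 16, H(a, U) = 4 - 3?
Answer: -351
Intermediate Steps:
H(a, U) = 1
V(G, p) = 0 (V(G, p) = (⅙)*0 = 0)
q(X) = 1 (q(X) = 1⁴ = 1)
q(V(2, -4)) - 22*o(-7, -18) = 1 - 22*16 = 1 - 352 = -351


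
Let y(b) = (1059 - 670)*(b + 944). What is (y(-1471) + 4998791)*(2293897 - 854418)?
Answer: 6900557156452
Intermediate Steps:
y(b) = 367216 + 389*b (y(b) = 389*(944 + b) = 367216 + 389*b)
(y(-1471) + 4998791)*(2293897 - 854418) = ((367216 + 389*(-1471)) + 4998791)*(2293897 - 854418) = ((367216 - 572219) + 4998791)*1439479 = (-205003 + 4998791)*1439479 = 4793788*1439479 = 6900557156452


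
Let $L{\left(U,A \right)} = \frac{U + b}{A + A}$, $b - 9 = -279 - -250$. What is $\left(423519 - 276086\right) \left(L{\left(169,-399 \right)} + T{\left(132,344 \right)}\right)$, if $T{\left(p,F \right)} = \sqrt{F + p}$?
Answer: $- \frac{21967517}{798} + 294866 \sqrt{119} \approx 3.1891 \cdot 10^{6}$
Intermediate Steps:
$b = -20$ ($b = 9 - 29 = -20$)
$L{\left(U,A \right)} = \frac{-20 + U}{2 A}$ ($L{\left(U,A \right)} = \frac{U - 20}{A + A} = \frac{-20 + U}{2 A}$)
$\left(423519 - 276086\right) \left(L{\left(169,-399 \right)} + T{\left(132,344 \right)}\right) = \left(423519 - 276086\right) \left(\frac{-20 + 169}{2 \left(-399\right)} + \sqrt{344 + 132}\right) = 147433 \left(\frac{1}{2} \left(- \frac{1}{399}\right) 149 + \sqrt{476}\right) = 147433 \left(- \frac{149}{798} + 2 \sqrt{119}\right) = - \frac{21967517}{798} + 294866 \sqrt{119}$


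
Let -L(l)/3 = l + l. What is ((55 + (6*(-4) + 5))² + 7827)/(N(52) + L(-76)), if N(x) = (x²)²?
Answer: 9123/7312072 ≈ 0.0012477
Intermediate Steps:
L(l) = -6*l (L(l) = -3*(l + l) = -6*l)
N(x) = x⁴
((55 + (6*(-4) + 5))² + 7827)/(N(52) + L(-76)) = ((55 + (6*(-4) + 5))² + 7827)/(52⁴ - 6*(-76)) = ((55 + (-24 + 5))² + 7827)/(7311616 + 456) = ((55 - 19)² + 7827)/7312072 = (36² + 7827)*(1/7312072) = (1296 + 7827)*(1/7312072) = 9123*(1/7312072) = 9123/7312072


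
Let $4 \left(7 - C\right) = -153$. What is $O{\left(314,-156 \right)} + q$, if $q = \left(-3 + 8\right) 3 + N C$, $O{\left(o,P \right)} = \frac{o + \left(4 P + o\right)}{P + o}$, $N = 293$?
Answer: $\frac{4194355}{316} \approx 13273.0$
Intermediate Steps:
$C = \frac{181}{4}$ ($C = 7 - - \frac{153}{4} = 7 + \frac{153}{4} = \frac{181}{4} \approx 45.25$)
$O{\left(o,P \right)} = \frac{2 o + 4 P}{P + o}$ ($O{\left(o,P \right)} = \frac{o + \left(o + 4 P\right)}{P + o} = \frac{2 o + 4 P}{P + o}$)
$q = \frac{53093}{4}$ ($q = \left(-3 + 8\right) 3 + 293 \cdot \frac{181}{4} = 5 \cdot 3 + \frac{53033}{4} = 15 + \frac{53033}{4} = \frac{53093}{4} \approx 13273.0$)
$O{\left(314,-156 \right)} + q = \frac{2 \left(314 + 2 \left(-156\right)\right)}{-156 + 314} + \frac{53093}{4} = \frac{2 \left(314 - 312\right)}{158} + \frac{53093}{4} = 2 \cdot \frac{1}{158} \cdot 2 + \frac{53093}{4} = \frac{2}{79} + \frac{53093}{4} = \frac{4194355}{316}$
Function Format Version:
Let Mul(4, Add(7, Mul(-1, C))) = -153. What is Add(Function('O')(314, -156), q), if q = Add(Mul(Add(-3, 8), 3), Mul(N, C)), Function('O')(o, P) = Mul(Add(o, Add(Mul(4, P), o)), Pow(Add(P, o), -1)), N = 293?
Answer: Rational(4194355, 316) ≈ 13273.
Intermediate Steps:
C = Rational(181, 4) (C = Add(7, Mul(Rational(-1, 4), -153)) = Add(7, Rational(153, 4)) = Rational(181, 4) ≈ 45.250)
Function('O')(o, P) = Mul(Pow(Add(P, o), -1), Add(Mul(2, o), Mul(4, P))) (Function('O')(o, P) = Mul(Add(o, Add(o, Mul(4, P))), Pow(Add(P, o), -1)) = Mul(Add(Mul(2, o), Mul(4, P)), Pow(Add(P, o), -1)) = Mul(Pow(Add(P, o), -1), Add(Mul(2, o), Mul(4, P))))
q = Rational(53093, 4) (q = Add(Mul(Add(-3, 8), 3), Mul(293, Rational(181, 4))) = Add(Mul(5, 3), Rational(53033, 4)) = Add(15, Rational(53033, 4)) = Rational(53093, 4) ≈ 13273.)
Add(Function('O')(314, -156), q) = Add(Mul(2, Pow(Add(-156, 314), -1), Add(314, Mul(2, -156))), Rational(53093, 4)) = Add(Mul(2, Pow(158, -1), Add(314, -312)), Rational(53093, 4)) = Add(Mul(2, Rational(1, 158), 2), Rational(53093, 4)) = Add(Rational(2, 79), Rational(53093, 4)) = Rational(4194355, 316)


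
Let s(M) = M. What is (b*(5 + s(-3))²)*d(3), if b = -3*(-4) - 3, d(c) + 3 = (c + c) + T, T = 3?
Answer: 216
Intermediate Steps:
d(c) = 2*c (d(c) = -3 + ((c + c) + 3) = -3 + (2*c + 3) = -3 + (3 + 2*c) = 2*c)
b = 9 (b = 12 - 3 = 9)
(b*(5 + s(-3))²)*d(3) = (9*(5 - 3)²)*(2*3) = (9*2²)*6 = (9*4)*6 = 36*6 = 216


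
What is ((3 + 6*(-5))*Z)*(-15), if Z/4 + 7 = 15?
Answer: 12960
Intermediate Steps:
Z = 32 (Z = -28 + 4*15 = -28 + 60 = 32)
((3 + 6*(-5))*Z)*(-15) = ((3 + 6*(-5))*32)*(-15) = ((3 - 30)*32)*(-15) = -27*32*(-15) = -864*(-15) = 12960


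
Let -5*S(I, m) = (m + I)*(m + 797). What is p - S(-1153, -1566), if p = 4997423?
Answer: 27078026/5 ≈ 5.4156e+6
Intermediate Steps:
S(I, m) = -(797 + m)*(I + m)/5 (S(I, m) = -(m + I)*(m + 797)/5 = -(I + m)*(797 + m)/5 = -(797 + m)*(I + m)/5)
p - S(-1153, -1566) = 4997423 - (-797/5*(-1153) - 797/5*(-1566) - 1/5*(-1566)**2 - 1/5*(-1153)*(-1566)) = 4997423 - (918941/5 + 1248102/5 - 1/5*2452356 - 1805598/5) = 4997423 - (918941/5 + 1248102/5 - 2452356/5 - 1805598/5) = 4997423 - 1*(-2090911/5) = 4997423 + 2090911/5 = 27078026/5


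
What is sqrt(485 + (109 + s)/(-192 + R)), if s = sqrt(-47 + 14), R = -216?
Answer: sqrt(20172642 - 102*I*sqrt(33))/204 ≈ 22.017 - 0.00031975*I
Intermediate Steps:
s = I*sqrt(33) (s = sqrt(-33) = I*sqrt(33) ≈ 5.7446*I)
sqrt(485 + (109 + s)/(-192 + R)) = sqrt(485 + (109 + I*sqrt(33))/(-192 - 216)) = sqrt(485 + (109 + I*sqrt(33))/(-408)) = sqrt(485 + (109 + I*sqrt(33))*(-1/408)) = sqrt(485 + (-109/408 - I*sqrt(33)/408)) = sqrt(197771/408 - I*sqrt(33)/408)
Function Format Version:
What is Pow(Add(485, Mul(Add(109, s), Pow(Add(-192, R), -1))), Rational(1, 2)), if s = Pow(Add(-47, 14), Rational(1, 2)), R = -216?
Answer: Mul(Rational(1, 204), Pow(Add(20172642, Mul(-102, I, Pow(33, Rational(1, 2)))), Rational(1, 2))) ≈ Add(22.017, Mul(-0.00031975, I))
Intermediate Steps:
s = Mul(I, Pow(33, Rational(1, 2))) (s = Pow(-33, Rational(1, 2)) = Mul(I, Pow(33, Rational(1, 2))) ≈ Mul(5.7446, I))
Pow(Add(485, Mul(Add(109, s), Pow(Add(-192, R), -1))), Rational(1, 2)) = Pow(Add(485, Mul(Add(109, Mul(I, Pow(33, Rational(1, 2)))), Pow(Add(-192, -216), -1))), Rational(1, 2)) = Pow(Add(485, Mul(Add(109, Mul(I, Pow(33, Rational(1, 2)))), Pow(-408, -1))), Rational(1, 2)) = Pow(Add(485, Mul(Add(109, Mul(I, Pow(33, Rational(1, 2)))), Rational(-1, 408))), Rational(1, 2)) = Pow(Add(485, Add(Rational(-109, 408), Mul(Rational(-1, 408), I, Pow(33, Rational(1, 2))))), Rational(1, 2)) = Pow(Add(Rational(197771, 408), Mul(Rational(-1, 408), I, Pow(33, Rational(1, 2)))), Rational(1, 2))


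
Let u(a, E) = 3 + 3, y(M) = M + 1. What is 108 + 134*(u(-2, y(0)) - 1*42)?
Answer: -4716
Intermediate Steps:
y(M) = 1 + M
u(a, E) = 6
108 + 134*(u(-2, y(0)) - 1*42) = 108 + 134*(6 - 1*42) = 108 + 134*(6 - 42) = 108 + 134*(-36) = 108 - 4824 = -4716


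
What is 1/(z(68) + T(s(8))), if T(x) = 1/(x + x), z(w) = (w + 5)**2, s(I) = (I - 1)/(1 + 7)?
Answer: 7/37307 ≈ 0.00018763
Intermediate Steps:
s(I) = -1/8 + I/8 (s(I) = (-1 + I)/8 = (-1 + I)*(1/8) = -1/8 + I/8)
z(w) = (5 + w)**2
T(x) = 1/(2*x)
1/(z(68) + T(s(8))) = 1/((5 + 68)**2 + 1/(2*(-1/8 + (1/8)*8))) = 1/(73**2 + 1/(2*(-1/8 + 1))) = 1/(5329 + 1/(2*(7/8))) = 1/(5329 + (1/2)*(8/7)) = 1/(5329 + 4/7) = 1/(37307/7) = 7/37307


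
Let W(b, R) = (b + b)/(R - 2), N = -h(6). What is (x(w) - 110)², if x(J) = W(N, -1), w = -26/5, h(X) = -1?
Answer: 110224/9 ≈ 12247.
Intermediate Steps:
w = -26/5 (w = -26*⅕ = -26/5 ≈ -5.2000)
N = 1 (N = -1*(-1) = 1)
W(b, R) = 2*b/(-2 + R) (W(b, R) = (2*b)/(-2 + R) = 2*b/(-2 + R))
x(J) = -⅔ (x(J) = 2*1/(-2 - 1) = 2*1/(-3) = 2*1*(-⅓) = -⅔)
(x(w) - 110)² = (-⅔ - 110)² = (-332/3)² = 110224/9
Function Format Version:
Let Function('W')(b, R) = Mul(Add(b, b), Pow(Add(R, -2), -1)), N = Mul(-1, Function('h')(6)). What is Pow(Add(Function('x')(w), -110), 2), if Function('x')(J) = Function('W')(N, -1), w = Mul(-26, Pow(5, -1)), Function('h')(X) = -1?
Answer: Rational(110224, 9) ≈ 12247.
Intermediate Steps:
w = Rational(-26, 5) (w = Mul(-26, Rational(1, 5)) = Rational(-26, 5) ≈ -5.2000)
N = 1 (N = Mul(-1, -1) = 1)
Function('W')(b, R) = Mul(2, b, Pow(Add(-2, R), -1)) (Function('W')(b, R) = Mul(Mul(2, b), Pow(Add(-2, R), -1)) = Mul(2, b, Pow(Add(-2, R), -1)))
Function('x')(J) = Rational(-2, 3) (Function('x')(J) = Mul(2, 1, Pow(Add(-2, -1), -1)) = Mul(2, 1, Pow(-3, -1)) = Mul(2, 1, Rational(-1, 3)) = Rational(-2, 3))
Pow(Add(Function('x')(w), -110), 2) = Pow(Add(Rational(-2, 3), -110), 2) = Pow(Rational(-332, 3), 2) = Rational(110224, 9)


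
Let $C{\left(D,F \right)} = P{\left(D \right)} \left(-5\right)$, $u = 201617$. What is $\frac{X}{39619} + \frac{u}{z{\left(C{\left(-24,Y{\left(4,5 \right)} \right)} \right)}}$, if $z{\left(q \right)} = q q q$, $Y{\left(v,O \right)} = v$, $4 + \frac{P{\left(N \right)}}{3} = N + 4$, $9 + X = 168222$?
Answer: $\frac{7856133591923}{1848464064000} \approx 4.2501$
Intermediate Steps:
$X = 168213$ ($X = -9 + 168222 = 168213$)
$P{\left(N \right)} = 3 N$ ($P{\left(N \right)} = -12 + 3 \left(N + 4\right) = -12 + 3 \left(4 + N\right) = -12 + \left(12 + 3 N\right) = 3 N$)
$C{\left(D,F \right)} = - 15 D$ ($C{\left(D,F \right)} = 3 D \left(-5\right) = - 15 D$)
$z{\left(q \right)} = q^{3}$ ($z{\left(q \right)} = q^{2} q = q^{3}$)
$\frac{X}{39619} + \frac{u}{z{\left(C{\left(-24,Y{\left(4,5 \right)} \right)} \right)}} = \frac{168213}{39619} + \frac{201617}{\left(\left(-15\right) \left(-24\right)\right)^{3}} = 168213 \cdot \frac{1}{39619} + \frac{201617}{360^{3}} = \frac{168213}{39619} + \frac{201617}{46656000} = \frac{7856133591923}{1848464064000}$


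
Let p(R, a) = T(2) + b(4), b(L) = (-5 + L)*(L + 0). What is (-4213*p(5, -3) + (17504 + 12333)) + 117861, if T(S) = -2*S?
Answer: 181402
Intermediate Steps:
b(L) = L*(-5 + L) (b(L) = (-5 + L)*L = L*(-5 + L))
p(R, a) = -8 (p(R, a) = -2*2 + 4*(-5 + 4) = -4 + 4*(-1) = -4 - 4 = -8)
(-4213*p(5, -3) + (17504 + 12333)) + 117861 = (-4213*(-8) + (17504 + 12333)) + 117861 = (33704 + 29837) + 117861 = 63541 + 117861 = 181402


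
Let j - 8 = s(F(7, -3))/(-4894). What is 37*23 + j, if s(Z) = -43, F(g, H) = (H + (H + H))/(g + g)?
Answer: 4203989/4894 ≈ 859.01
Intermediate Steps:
F(g, H) = 3*H/(2*g) (F(g, H) = (H + 2*H)/((2*g)) = (3*H)*(1/(2*g)) = 3*H/(2*g))
j = 39195/4894 (j = 8 - 43/(-4894) = 8 - 43*(-1/4894) = 8 + 43/4894 = 39195/4894 ≈ 8.0088)
37*23 + j = 37*23 + 39195/4894 = 851 + 39195/4894 = 4203989/4894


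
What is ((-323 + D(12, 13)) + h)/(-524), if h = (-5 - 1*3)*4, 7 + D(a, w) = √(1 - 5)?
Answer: 181/262 - I/262 ≈ 0.69084 - 0.0038168*I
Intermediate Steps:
D(a, w) = -7 + 2*I (D(a, w) = -7 + √(1 - 5) = -7 + √(-4) = -7 + 2*I)
h = -32 (h = (-5 - 3)*4 = -8*4 = -32)
((-323 + D(12, 13)) + h)/(-524) = ((-323 + (-7 + 2*I)) - 32)/(-524) = ((-330 + 2*I) - 32)*(-1/524) = (-362 + 2*I)*(-1/524) = 181/262 - I/262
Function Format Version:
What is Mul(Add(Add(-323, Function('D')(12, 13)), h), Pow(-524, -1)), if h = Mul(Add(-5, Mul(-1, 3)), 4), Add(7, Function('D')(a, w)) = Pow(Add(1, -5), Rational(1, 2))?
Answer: Add(Rational(181, 262), Mul(Rational(-1, 262), I)) ≈ Add(0.69084, Mul(-0.0038168, I))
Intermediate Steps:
Function('D')(a, w) = Add(-7, Mul(2, I)) (Function('D')(a, w) = Add(-7, Pow(Add(1, -5), Rational(1, 2))) = Add(-7, Pow(-4, Rational(1, 2))) = Add(-7, Mul(2, I)))
h = -32 (h = Mul(Add(-5, -3), 4) = Mul(-8, 4) = -32)
Mul(Add(Add(-323, Function('D')(12, 13)), h), Pow(-524, -1)) = Mul(Add(Add(-323, Add(-7, Mul(2, I))), -32), Pow(-524, -1)) = Mul(Add(Add(-330, Mul(2, I)), -32), Rational(-1, 524)) = Mul(Add(-362, Mul(2, I)), Rational(-1, 524)) = Add(Rational(181, 262), Mul(Rational(-1, 262), I))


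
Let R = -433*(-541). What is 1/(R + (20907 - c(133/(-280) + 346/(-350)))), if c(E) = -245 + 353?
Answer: 1/255052 ≈ 3.9208e-6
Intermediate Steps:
c(E) = 108
R = 234253
1/(R + (20907 - c(133/(-280) + 346/(-350)))) = 1/(234253 + (20907 - 1*108)) = 1/(234253 + (20907 - 108)) = 1/(234253 + 20799) = 1/255052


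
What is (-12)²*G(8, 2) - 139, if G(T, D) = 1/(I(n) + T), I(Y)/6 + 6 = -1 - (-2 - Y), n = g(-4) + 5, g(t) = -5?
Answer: -1601/11 ≈ -145.55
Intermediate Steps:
n = 0 (n = -5 + 5 = 0)
I(Y) = -30 + 6*Y (I(Y) = -36 + 6*(-1 - (-2 - Y)) = -36 + 6*(-1 + (2 + Y)) = -36 + 6*(1 + Y) = -36 + (6 + 6*Y) = -30 + 6*Y)
G(T, D) = 1/(-30 + T) (G(T, D) = 1/((-30 + 6*0) + T) = 1/((-30 + 0) + T) = 1/(-30 + T))
(-12)²*G(8, 2) - 139 = (-12)²/(-30 + 8) - 139 = 144/(-22) - 139 = 144*(-1/22) - 139 = -72/11 - 139 = -1601/11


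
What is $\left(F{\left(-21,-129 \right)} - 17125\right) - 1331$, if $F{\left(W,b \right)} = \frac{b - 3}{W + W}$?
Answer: $- \frac{129170}{7} \approx -18453.0$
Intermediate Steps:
$F{\left(W,b \right)} = \frac{-3 + b}{2 W}$
$\left(F{\left(-21,-129 \right)} - 17125\right) - 1331 = \left(\frac{-3 - 129}{2 \left(-21\right)} - 17125\right) - 1331 = \left(\frac{1}{2} \left(- \frac{1}{21}\right) \left(-132\right) - 17125\right) - 1331 = \left(\frac{22}{7} - 17125\right) - 1331 = - \frac{119853}{7} - 1331 = - \frac{129170}{7}$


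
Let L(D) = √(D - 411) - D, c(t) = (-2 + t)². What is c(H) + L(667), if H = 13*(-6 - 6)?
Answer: 24313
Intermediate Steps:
H = -156 (H = 13*(-12) = -156)
L(D) = √(-411 + D) - D
c(H) + L(667) = (-2 - 156)² + (√(-411 + 667) - 1*667) = (-158)² + (√256 - 667) = 24964 + (16 - 667) = 24964 - 651 = 24313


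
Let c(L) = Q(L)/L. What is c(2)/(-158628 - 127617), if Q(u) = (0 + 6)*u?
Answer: -2/95415 ≈ -2.0961e-5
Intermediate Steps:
Q(u) = 6*u
c(L) = 6 (c(L) = (6*L)/L = 6)
c(2)/(-158628 - 127617) = 6/(-158628 - 127617) = 6/(-286245) = -1/286245*6 = -2/95415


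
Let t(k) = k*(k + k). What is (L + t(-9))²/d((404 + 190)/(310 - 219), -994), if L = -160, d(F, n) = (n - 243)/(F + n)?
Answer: 359440/112567 ≈ 3.1931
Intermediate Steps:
t(k) = 2*k² (t(k) = k*(2*k) = 2*k²)
d(F, n) = (-243 + n)/(F + n)
(L + t(-9))²/d((404 + 190)/(310 - 219), -994) = (-160 + 2*(-9)²)²/(((-243 - 994)/((404 + 190)/(310 - 219) - 994))) = (-160 + 2*81)²/((-1237/(594/91 - 994))) = (-160 + 162)²/((-1237/(594*(1/91) - 994))) = 2²/((-1237/(594/91 - 994))) = 4/((-1237/(-89860/91))) = 4/((-91/89860*(-1237))) = 4/(112567/89860) = 4*(89860/112567) = 359440/112567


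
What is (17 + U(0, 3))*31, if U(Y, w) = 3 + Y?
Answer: 620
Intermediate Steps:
(17 + U(0, 3))*31 = (17 + (3 + 0))*31 = (17 + 3)*31 = 20*31 = 620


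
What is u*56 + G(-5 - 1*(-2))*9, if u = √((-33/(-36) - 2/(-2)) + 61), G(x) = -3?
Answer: -27 + 28*√2265/3 ≈ 417.19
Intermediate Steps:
u = √2265/6 (u = √((-33*(-1/36) - 2*(-½)) + 61) = √((11/12 + 1) + 61) = √(23/12 + 61) = √(755/12) = √2265/6 ≈ 7.9320)
u*56 + G(-5 - 1*(-2))*9 = (√2265/6)*56 - 3*9 = 28*√2265/3 - 27 = -27 + 28*√2265/3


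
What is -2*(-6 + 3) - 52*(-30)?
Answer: 1566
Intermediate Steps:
-2*(-6 + 3) - 52*(-30) = -2*(-3) + 1560 = 6 + 1560 = 1566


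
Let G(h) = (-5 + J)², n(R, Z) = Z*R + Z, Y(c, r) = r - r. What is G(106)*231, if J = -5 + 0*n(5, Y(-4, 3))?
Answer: 23100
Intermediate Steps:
Y(c, r) = 0
n(R, Z) = Z + R*Z (n(R, Z) = R*Z + Z = Z + R*Z)
J = -5 (J = -5 + 0*(0*(1 + 5)) = -5 + 0*(0*6) = -5 + 0*0 = -5 + 0 = -5)
G(h) = 100 (G(h) = (-5 - 5)² = (-10)² = 100)
G(106)*231 = 100*231 = 23100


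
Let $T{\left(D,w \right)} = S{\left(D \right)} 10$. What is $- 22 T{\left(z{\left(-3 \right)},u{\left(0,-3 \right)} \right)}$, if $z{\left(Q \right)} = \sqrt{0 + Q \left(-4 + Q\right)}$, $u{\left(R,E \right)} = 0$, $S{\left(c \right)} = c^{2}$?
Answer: $-4620$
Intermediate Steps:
$z{\left(Q \right)} = \sqrt{Q \left(-4 + Q\right)}$
$T{\left(D,w \right)} = 10 D^{2}$ ($T{\left(D,w \right)} = D^{2} \cdot 10 = 10 D^{2}$)
$- 22 T{\left(z{\left(-3 \right)},u{\left(0,-3 \right)} \right)} = - 22 \cdot 10 \left(\sqrt{- 3 \left(-4 - 3\right)}\right)^{2} = - 22 \cdot 10 \left(\sqrt{\left(-3\right) \left(-7\right)}\right)^{2} = - 22 \cdot 10 \left(\sqrt{21}\right)^{2} = - 22 \cdot 10 \cdot 21 = \left(-22\right) 210 = -4620$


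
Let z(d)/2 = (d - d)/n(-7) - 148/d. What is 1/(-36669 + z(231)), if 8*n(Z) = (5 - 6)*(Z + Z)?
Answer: -231/8470835 ≈ -2.7270e-5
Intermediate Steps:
n(Z) = -Z/4 (n(Z) = ((5 - 6)*(Z + Z))/8 = (-2*Z)/8 = -Z/4)
z(d) = -296/d (z(d) = 2*((d - d)/((-¼*(-7))) - 148/d) = 2*(0/(7/4) - 148/d) = 2*(0*(4/7) - 148/d) = 2*(0 - 148/d) = 2*(-148/d) = -296/d)
1/(-36669 + z(231)) = 1/(-36669 - 296/231) = 1/(-8470835/231) = -231/8470835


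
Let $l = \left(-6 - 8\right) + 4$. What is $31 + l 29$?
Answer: $-259$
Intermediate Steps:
$l = -10$ ($l = -14 + 4 = -10$)
$31 + l 29 = 31 - 290 = -259$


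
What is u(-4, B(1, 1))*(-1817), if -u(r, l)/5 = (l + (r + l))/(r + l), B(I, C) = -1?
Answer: 10902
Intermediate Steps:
u(r, l) = -5*(r + 2*l)/(l + r) (u(r, l) = -5*(l + (r + l))/(r + l) = -5*(l + (l + r))/(l + r) = -5*(r + 2*l)/(l + r))
u(-4, B(1, 1))*(-1817) = (5*(-1*(-4) - 2*(-1))/(-1 - 4))*(-1817) = (5*(4 + 2)/(-5))*(-1817) = (5*(-1/5)*6)*(-1817) = -6*(-1817) = 10902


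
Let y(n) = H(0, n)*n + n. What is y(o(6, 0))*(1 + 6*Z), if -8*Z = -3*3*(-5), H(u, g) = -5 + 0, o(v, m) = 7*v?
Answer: 5502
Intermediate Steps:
H(u, g) = -5
y(n) = -4*n (y(n) = -5*n + n = -4*n)
Z = -45/8 (Z = -(-3*3)*(-5)/8 = -(-9)*(-5)/8 = -1/8*45 = -45/8 ≈ -5.6250)
y(o(6, 0))*(1 + 6*Z) = (-28*6)*(1 + 6*(-45/8)) = (-4*42)*(1 - 135/4) = -168*(-131/4) = 5502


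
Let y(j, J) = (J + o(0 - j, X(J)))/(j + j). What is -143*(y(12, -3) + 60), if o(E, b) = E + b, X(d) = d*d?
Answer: -34177/4 ≈ -8544.3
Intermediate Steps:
X(d) = d**2
y(j, J) = (J + J**2 - j)/(2*j) (y(j, J) = (J + ((0 - j) + J**2))/(j + j) = (J + (-j + J**2))/((2*j)) = (J + (J**2 - j))*(1/(2*j)) = (J + J**2 - j)*(1/(2*j)) = (J + J**2 - j)/(2*j))
-143*(y(12, -3) + 60) = -143*((1/2)*(-3 + (-3)**2 - 1*12)/12 + 60) = -143*((1/2)*(1/12)*(-3 + 9 - 12) + 60) = -143*((1/2)*(1/12)*(-6) + 60) = -143*(-1/4 + 60) = -143*239/4 = -34177/4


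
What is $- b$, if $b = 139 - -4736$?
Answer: $-4875$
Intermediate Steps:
$b = 4875$ ($b = 139 + 4736 = 4875$)
$- b = \left(-1\right) 4875 = -4875$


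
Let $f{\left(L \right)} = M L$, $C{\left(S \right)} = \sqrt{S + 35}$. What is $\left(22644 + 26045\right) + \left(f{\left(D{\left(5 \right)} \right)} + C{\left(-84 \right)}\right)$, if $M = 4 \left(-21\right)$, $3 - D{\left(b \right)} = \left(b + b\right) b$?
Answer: $52637 + 7 i \approx 52637.0 + 7.0 i$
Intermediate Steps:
$C{\left(S \right)} = \sqrt{35 + S}$
$D{\left(b \right)} = 3 - 2 b^{2}$ ($D{\left(b \right)} = 3 - \left(b + b\right) b = 3 - 2 b b = 3 - 2 b^{2}$)
$M = -84$
$f{\left(L \right)} = - 84 L$
$\left(22644 + 26045\right) + \left(f{\left(D{\left(5 \right)} \right)} + C{\left(-84 \right)}\right) = \left(22644 + 26045\right) - \left(- \sqrt{35 - 84} + 84 \left(3 - 2 \cdot 5^{2}\right)\right) = 48689 - \left(- 7 i + 84 \left(3 - 50\right)\right) = 48689 + \left(\left(-84\right) \left(-47\right) + 7 i\right) = 48689 + \left(3948 + 7 i\right) = 52637 + 7 i$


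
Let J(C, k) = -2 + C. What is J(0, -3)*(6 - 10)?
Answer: 8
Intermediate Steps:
J(0, -3)*(6 - 10) = (-2 + 0)*(6 - 10) = -2*(-4) = 8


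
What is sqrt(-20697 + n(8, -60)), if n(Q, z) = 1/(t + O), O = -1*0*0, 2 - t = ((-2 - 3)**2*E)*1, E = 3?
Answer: I*sqrt(110294386)/73 ≈ 143.86*I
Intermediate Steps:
t = -73 (t = 2 - (-2 - 3)**2*3 = 2 - (-5)**2*3 = 2 - 25*3 = 2 - 75 = -73)
O = 0 (O = 0*0 = 0)
n(Q, z) = -1/73 (n(Q, z) = 1/(-73 + 0) = 1/(-73) = -1/73)
sqrt(-20697 + n(8, -60)) = sqrt(-20697 - 1/73) = sqrt(-1510882/73) = I*sqrt(110294386)/73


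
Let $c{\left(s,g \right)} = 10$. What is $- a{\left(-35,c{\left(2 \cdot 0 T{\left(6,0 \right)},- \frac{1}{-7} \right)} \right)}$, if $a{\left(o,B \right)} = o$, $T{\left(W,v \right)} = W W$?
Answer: $35$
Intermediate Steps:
$T{\left(W,v \right)} = W^{2}$
$- a{\left(-35,c{\left(2 \cdot 0 T{\left(6,0 \right)},- \frac{1}{-7} \right)} \right)} = \left(-1\right) \left(-35\right) = 35$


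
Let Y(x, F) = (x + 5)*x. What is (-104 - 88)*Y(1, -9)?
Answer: -1152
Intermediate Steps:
Y(x, F) = x*(5 + x) (Y(x, F) = (5 + x)*x = x*(5 + x))
(-104 - 88)*Y(1, -9) = (-104 - 88)*(1*(5 + 1)) = -192*6 = -1152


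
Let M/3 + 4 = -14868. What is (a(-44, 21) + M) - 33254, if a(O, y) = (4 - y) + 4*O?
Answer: -78063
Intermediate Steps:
M = -44616 (M = -12 + 3*(-14868) = -12 - 44604 = -44616)
a(O, y) = 4 - y + 4*O
(a(-44, 21) + M) - 33254 = ((4 - 1*21 + 4*(-44)) - 44616) - 33254 = ((4 - 21 - 176) - 44616) - 33254 = (-193 - 44616) - 33254 = -44809 - 33254 = -78063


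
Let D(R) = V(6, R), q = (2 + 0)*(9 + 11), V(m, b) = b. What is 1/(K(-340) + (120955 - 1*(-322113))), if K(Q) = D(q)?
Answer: 1/443108 ≈ 2.2568e-6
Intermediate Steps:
q = 40 (q = 2*20 = 40)
D(R) = R
K(Q) = 40
1/(K(-340) + (120955 - 1*(-322113))) = 1/(40 + (120955 - 1*(-322113))) = 1/(40 + (120955 + 322113)) = 1/(40 + 443068) = 1/443108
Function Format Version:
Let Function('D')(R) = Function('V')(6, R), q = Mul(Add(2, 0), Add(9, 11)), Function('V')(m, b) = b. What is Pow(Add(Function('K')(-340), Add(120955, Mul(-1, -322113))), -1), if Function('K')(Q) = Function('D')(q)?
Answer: Rational(1, 443108) ≈ 2.2568e-6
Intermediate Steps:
q = 40 (q = Mul(2, 20) = 40)
Function('D')(R) = R
Function('K')(Q) = 40
Pow(Add(Function('K')(-340), Add(120955, Mul(-1, -322113))), -1) = Pow(Add(40, Add(120955, Mul(-1, -322113))), -1) = Pow(Add(40, Add(120955, 322113)), -1) = Pow(Add(40, 443068), -1) = Pow(443108, -1) = Rational(1, 443108)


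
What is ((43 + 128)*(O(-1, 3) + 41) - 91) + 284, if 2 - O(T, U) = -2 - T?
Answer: 7717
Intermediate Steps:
O(T, U) = 4 + T (O(T, U) = 2 - (-2 - T) = 2 + (2 + T) = 4 + T)
((43 + 128)*(O(-1, 3) + 41) - 91) + 284 = ((43 + 128)*((4 - 1) + 41) - 91) + 284 = (171*(3 + 41) - 91) + 284 = (171*44 - 91) + 284 = (7524 - 91) + 284 = 7433 + 284 = 7717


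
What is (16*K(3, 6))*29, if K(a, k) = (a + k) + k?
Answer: 6960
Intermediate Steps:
K(a, k) = a + 2*k
(16*K(3, 6))*29 = (16*(3 + 2*6))*29 = (16*(3 + 12))*29 = (16*15)*29 = 240*29 = 6960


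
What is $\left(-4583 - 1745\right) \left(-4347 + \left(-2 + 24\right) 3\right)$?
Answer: $27090168$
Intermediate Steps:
$\left(-4583 - 1745\right) \left(-4347 + \left(-2 + 24\right) 3\right) = - 6328 \left(-4347 + 22 \cdot 3\right) = - 6328 \left(-4347 + 66\right) = \left(-6328\right) \left(-4281\right) = 27090168$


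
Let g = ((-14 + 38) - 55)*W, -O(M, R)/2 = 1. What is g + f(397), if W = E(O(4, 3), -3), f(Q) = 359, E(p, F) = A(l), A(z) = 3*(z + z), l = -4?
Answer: 1103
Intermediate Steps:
A(z) = 6*z (A(z) = 3*(2*z) = 6*z)
O(M, R) = -2 (O(M, R) = -2*1 = -2)
E(p, F) = -24 (E(p, F) = 6*(-4) = -24)
W = -24
g = 744 (g = ((-14 + 38) - 55)*(-24) = (24 - 55)*(-24) = -31*(-24) = 744)
g + f(397) = 744 + 359 = 1103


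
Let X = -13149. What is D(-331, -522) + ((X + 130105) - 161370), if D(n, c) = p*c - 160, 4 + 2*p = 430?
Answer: -155760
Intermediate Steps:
p = 213 (p = -2 + (½)*430 = -2 + 215 = 213)
D(n, c) = -160 + 213*c (D(n, c) = 213*c - 160 = -160 + 213*c)
D(-331, -522) + ((X + 130105) - 161370) = (-160 + 213*(-522)) + ((-13149 + 130105) - 161370) = (-160 - 111186) + (116956 - 161370) = -111346 - 44414 = -155760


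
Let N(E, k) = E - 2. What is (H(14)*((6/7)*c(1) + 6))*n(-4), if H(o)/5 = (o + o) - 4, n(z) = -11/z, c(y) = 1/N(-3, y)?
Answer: 13464/7 ≈ 1923.4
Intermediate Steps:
N(E, k) = -2 + E
c(y) = -⅕ (c(y) = 1/(-2 - 3) = 1/(-5) = -⅕)
H(o) = -20 + 10*o (H(o) = 5*((o + o) - 4) = 5*(2*o - 4) = 5*(-4 + 2*o) = -20 + 10*o)
(H(14)*((6/7)*c(1) + 6))*n(-4) = ((-20 + 10*14)*((6/7)*(-⅕) + 6))*(-11/(-4)) = ((-20 + 140)*((6*(⅐))*(-⅕) + 6))*(-11*(-¼)) = (120*((6/7)*(-⅕) + 6))*(11/4) = (120*(-6/35 + 6))*(11/4) = (120*(204/35))*(11/4) = (4896/7)*(11/4) = 13464/7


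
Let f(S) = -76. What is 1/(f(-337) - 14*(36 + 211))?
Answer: -1/3534 ≈ -0.00028297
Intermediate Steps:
1/(f(-337) - 14*(36 + 211)) = 1/(-76 - 14*(36 + 211)) = 1/(-76 - 14*247) = 1/(-76 - 3458) = 1/(-3534) = -1/3534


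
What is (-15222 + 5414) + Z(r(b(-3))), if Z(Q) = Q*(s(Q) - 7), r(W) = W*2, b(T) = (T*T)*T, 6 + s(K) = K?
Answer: -6190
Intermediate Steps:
s(K) = -6 + K
b(T) = T³ (b(T) = T²*T = T³)
r(W) = 2*W
Z(Q) = Q*(-13 + Q) (Z(Q) = Q*((-6 + Q) - 7) = Q*(-13 + Q))
(-15222 + 5414) + Z(r(b(-3))) = (-15222 + 5414) + (2*(-3)³)*(-13 + 2*(-3)³) = -9808 + (2*(-27))*(-13 + 2*(-27)) = -9808 - 54*(-13 - 54) = -9808 - 54*(-67) = -9808 + 3618 = -6190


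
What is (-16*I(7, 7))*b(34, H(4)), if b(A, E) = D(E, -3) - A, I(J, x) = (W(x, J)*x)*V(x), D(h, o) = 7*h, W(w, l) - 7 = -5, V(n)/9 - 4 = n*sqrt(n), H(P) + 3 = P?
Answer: 217728 + 381024*sqrt(7) ≈ 1.2258e+6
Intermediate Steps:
H(P) = -3 + P
V(n) = 36 + 9*n**(3/2) (V(n) = 36 + 9*(n*sqrt(n)) = 36 + 9*n**(3/2))
W(w, l) = 2 (W(w, l) = 7 - 5 = 2)
I(J, x) = 2*x*(36 + 9*x**(3/2)) (I(J, x) = (2*x)*(36 + 9*x**(3/2)) = 2*x*(36 + 9*x**(3/2)))
b(A, E) = -A + 7*E (b(A, E) = 7*E - A = -A + 7*E)
(-16*I(7, 7))*b(34, H(4)) = (-288*7*(4 + 7**(3/2)))*(-1*34 + 7*(-3 + 4)) = (-288*7*(4 + 7*sqrt(7)))*(-34 + 7*1) = (-16*(504 + 882*sqrt(7)))*(-34 + 7) = (-8064 - 14112*sqrt(7))*(-27) = 217728 + 381024*sqrt(7)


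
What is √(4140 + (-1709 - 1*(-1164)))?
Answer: √3595 ≈ 59.958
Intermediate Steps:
√(4140 + (-1709 - 1*(-1164))) = √(4140 + (-1709 + 1164)) = √(4140 - 545) = √3595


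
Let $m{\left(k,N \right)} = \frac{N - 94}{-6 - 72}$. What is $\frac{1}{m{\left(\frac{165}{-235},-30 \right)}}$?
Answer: $\frac{39}{62} \approx 0.62903$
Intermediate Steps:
$m{\left(k,N \right)} = \frac{47}{39} - \frac{N}{78}$ ($m{\left(k,N \right)} = \frac{-94 + N}{-78} = \left(-94 + N\right) \left(- \frac{1}{78}\right) = \frac{47}{39} - \frac{N}{78}$)
$\frac{1}{m{\left(\frac{165}{-235},-30 \right)}} = \frac{1}{\frac{47}{39} - - \frac{5}{13}} = \frac{1}{\frac{47}{39} + \frac{5}{13}} = \frac{1}{\frac{62}{39}} = \frac{39}{62}$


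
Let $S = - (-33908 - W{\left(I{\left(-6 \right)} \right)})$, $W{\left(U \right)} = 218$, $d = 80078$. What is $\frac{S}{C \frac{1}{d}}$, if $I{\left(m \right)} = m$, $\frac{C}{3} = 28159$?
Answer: $\frac{2732741828}{84477} \approx 32349.0$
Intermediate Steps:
$C = 84477$ ($C = 3 \cdot 28159 = 84477$)
$S = 34126$ ($S = - (-33908 - 218) = \left(-1\right) \left(-34126\right) = 34126$)
$\frac{S}{C \frac{1}{d}} = \frac{34126}{84477 \cdot \frac{1}{80078}} = \frac{34126}{\frac{84477}{80078}} = 34126 \cdot \frac{80078}{84477} = \frac{2732741828}{84477}$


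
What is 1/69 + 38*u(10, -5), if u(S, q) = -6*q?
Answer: 78661/69 ≈ 1140.0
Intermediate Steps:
1/69 + 38*u(10, -5) = 1/69 + 38*(-6*(-5)) = 1/69 + 38*30 = 1/69 + 1140 = 78661/69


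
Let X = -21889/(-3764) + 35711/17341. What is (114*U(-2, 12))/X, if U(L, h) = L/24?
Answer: -620079478/513993353 ≈ -1.2064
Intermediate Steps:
U(L, h) = L/24 (U(L, h) = L*(1/24) = L/24)
X = 513993353/65271524 (X = -21889*(-1/3764) + 35711*(1/17341) = 21889/3764 + 35711/17341 = 513993353/65271524 ≈ 7.8747)
(114*U(-2, 12))/X = (114*((1/24)*(-2)))/(513993353/65271524) = (114*(-1/12))*(65271524/513993353) = -19/2*65271524/513993353 = -620079478/513993353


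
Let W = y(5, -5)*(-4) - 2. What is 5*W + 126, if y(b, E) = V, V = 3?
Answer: 56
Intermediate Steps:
y(b, E) = 3
W = -14 (W = 3*(-4) - 2 = -12 - 2 = -14)
5*W + 126 = 5*(-14) + 126 = -70 + 126 = 56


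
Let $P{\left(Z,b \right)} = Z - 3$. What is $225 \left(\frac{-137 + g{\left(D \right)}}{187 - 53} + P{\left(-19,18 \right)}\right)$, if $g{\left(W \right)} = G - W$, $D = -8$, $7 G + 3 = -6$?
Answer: $- \frac{2424150}{469} \approx -5168.8$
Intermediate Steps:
$G = - \frac{9}{7}$ ($G = - \frac{3}{7} + \frac{1}{7} \left(-6\right) = - \frac{3}{7} - \frac{6}{7} = - \frac{9}{7} \approx -1.2857$)
$g{\left(W \right)} = - \frac{9}{7} - W$
$P{\left(Z,b \right)} = -3 + Z$
$225 \left(\frac{-137 + g{\left(D \right)}}{187 - 53} + P{\left(-19,18 \right)}\right) = 225 \left(\frac{-137 - - \frac{47}{7}}{187 - 53} - 22\right) = 225 \left(\frac{-137 + \left(- \frac{9}{7} + 8\right)}{134} - 22\right) = 225 \left(\left(-137 + \frac{47}{7}\right) \frac{1}{134} - 22\right) = 225 \left(\left(- \frac{912}{7}\right) \frac{1}{134} - 22\right) = 225 \left(- \frac{456}{469} - 22\right) = 225 \left(- \frac{10774}{469}\right) = - \frac{2424150}{469}$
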